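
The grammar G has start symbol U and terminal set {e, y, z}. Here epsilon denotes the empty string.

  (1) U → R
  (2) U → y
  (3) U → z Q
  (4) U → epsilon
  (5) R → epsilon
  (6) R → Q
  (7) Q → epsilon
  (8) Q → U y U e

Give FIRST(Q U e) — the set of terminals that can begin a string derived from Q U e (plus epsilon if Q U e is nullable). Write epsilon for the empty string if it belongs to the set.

FIRST(U): from U→R we get {epsilon, y, z}; from U→y we get {y}; from U→z Q we get {z}; from U→epsilon we get {epsilon}. So FIRST(U) = {epsilon, y, z}.
FIRST(Q): from Q→epsilon we get {epsilon}; from Q→U y U e we get {y, z}. So FIRST(Q) = {epsilon, y, z}.
FIRST(R): from R→epsilon we get {epsilon}; from R→Q we get {epsilon, y, z}. So FIRST(R) = {epsilon, y, z}.
FIRST(Q U e): take FIRST of each symbol in turn, carrying on past any symbol whose FIRST contains epsilon; result {e, y, z}.

{e, y, z}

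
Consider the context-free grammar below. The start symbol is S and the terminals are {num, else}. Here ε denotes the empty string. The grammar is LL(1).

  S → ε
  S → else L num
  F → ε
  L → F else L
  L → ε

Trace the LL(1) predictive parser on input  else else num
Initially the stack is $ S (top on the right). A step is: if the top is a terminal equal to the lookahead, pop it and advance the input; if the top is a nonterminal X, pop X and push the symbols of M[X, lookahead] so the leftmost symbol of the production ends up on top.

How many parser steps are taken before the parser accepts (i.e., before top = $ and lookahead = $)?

     Stack           Input            Action
  1  $ S             else else num $  expand S → else L num
  2  $ num L else    else else num $  match else
  3  $ num L         else num $       expand L → F else L
  4  $ num L else F  else num $       expand F → ε
  5  $ num L else    else num $       match else
  6  $ num L         num $            expand L → ε
  7  $ num           num $            match num
Accept reached after 7 steps.

7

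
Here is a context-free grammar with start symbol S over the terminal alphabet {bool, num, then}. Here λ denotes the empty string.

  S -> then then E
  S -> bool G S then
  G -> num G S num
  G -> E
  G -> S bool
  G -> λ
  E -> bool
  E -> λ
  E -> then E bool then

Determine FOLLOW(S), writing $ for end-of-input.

FIRST(S): from S->then then E we get {then}; from S->bool G S then we get {bool}. So FIRST(S) = {bool, then}.
FIRST(E): from E->bool we get {bool}; from E->λ we get {λ}; from E->then E bool then we get {then}. So FIRST(E) = {λ, bool, then}.
FIRST(G): from G->num G S num we get {num}; from G->E we get {λ, bool, then}; from G->S bool we get {bool, then}; from G->λ we get {λ}. So FIRST(G) = {λ, bool, num, then}.
FOLLOW(S) includes $ since S is the start symbol.
FOLLOW(S): in S->bool G S then, S is followed by then with FIRST {then}; in G->num G S num, S is followed by num with FIRST {num}; in G->S bool, S is followed by bool with FIRST {bool}. Thus FOLLOW(S) = {$, bool, num, then}.
FOLLOW(G): in S->bool G S then, G is followed by S then with FIRST {bool, then}; in G->num G S num, G is followed by S num with FIRST {bool, then}. Thus FOLLOW(G) = {bool, then}.
FOLLOW(E): in S->then then E, the suffix after E is empty, so FOLLOW(E) ⊇ FOLLOW(S) = {$, bool, num, then}; in G->E, the suffix after E is empty, so FOLLOW(E) ⊇ FOLLOW(G) = {bool, then}; in E->then E bool then, E is followed by bool then with FIRST {bool}. Thus FOLLOW(E) = {$, bool, num, then}.

{$, bool, num, then}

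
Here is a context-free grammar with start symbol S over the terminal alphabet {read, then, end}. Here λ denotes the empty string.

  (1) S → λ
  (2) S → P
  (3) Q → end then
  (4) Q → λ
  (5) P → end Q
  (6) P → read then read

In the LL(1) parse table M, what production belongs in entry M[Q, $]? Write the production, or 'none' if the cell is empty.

Q → λ

FIRST(Q) = {λ, end}
FIRST(P) = {end, read}
FIRST(S) = {λ, end, read}  (via P)
FOLLOW(S) includes $ since S is the start symbol.
FOLLOW(P): in S→P, the suffix after P is empty, so FOLLOW(P) ⊇ FOLLOW(S) = {$}. Thus FOLLOW(P) = {$}.
FOLLOW(Q): in P→end Q, the suffix after Q is empty, so FOLLOW(Q) ⊇ FOLLOW(P) = {$}. Thus FOLLOW(Q) = {$}.
For Q → end then: FIRST(end then) = {end}, so it goes in M[Q, t] for t ∈ {end}.
For Q → λ: FIRST(λ) = {λ}, so it goes in M[Q, t] for t ∈ {}; since λ ∈ FIRST, also for every t ∈ FOLLOW(Q) = {$}.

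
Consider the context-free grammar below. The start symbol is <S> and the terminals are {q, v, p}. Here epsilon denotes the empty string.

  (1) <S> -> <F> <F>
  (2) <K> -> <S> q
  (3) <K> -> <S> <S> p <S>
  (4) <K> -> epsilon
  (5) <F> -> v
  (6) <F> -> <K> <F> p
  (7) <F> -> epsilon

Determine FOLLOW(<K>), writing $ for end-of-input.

FIRST(<S>) = {epsilon, p, q, v}  (via <F> <F>)
FIRST(<K>) = {epsilon, p, q, v}  (via <S> q, <S> <S> p <S>)
FIRST(<F>) = {epsilon, p, q, v}  (via <K> <F> p)
FOLLOW(<S>) includes $ since <S> is the start symbol.
FOLLOW(<K>): in <F>-><K> <F> p, <K> is followed by <F> p with FIRST {p, q, v}. Thus FOLLOW(<K>) = {p, q, v}.
FOLLOW(<S>): in <K>-><S> q, <S> is followed by q with FIRST {q}; in <K>-><S> <S> p <S> (occurrence 1), <S> is followed by <S> p <S> with FIRST {p, q, v}; in <K>-><S> <S> p <S> (occurrence 2), <S> is followed by p <S> with FIRST {p}; in <K>-><S> <S> p <S> (occurrence 3), the suffix after <S> is empty, so FOLLOW(<S>) ⊇ FOLLOW(<K>) = {p, q, v}. Thus FOLLOW(<S>) = {$, p, q, v}.
FOLLOW(<F>): in <S>-><F> <F> (occurrence 1), <F> is followed by <F> with FIRST {epsilon, p, q, v}; in <S>-><F> <F> (occurrence 1), the suffix after <F> is nullable, so FOLLOW(<F>) ⊇ FOLLOW(<S>) = {$, p, q, v}; in <S>-><F> <F> (occurrence 2), the suffix after <F> is empty, so FOLLOW(<F>) ⊇ FOLLOW(<S>) = {$, p, q, v}; in <F>-><K> <F> p, <F> is followed by p with FIRST {p}. Thus FOLLOW(<F>) = {$, p, q, v}.

{p, q, v}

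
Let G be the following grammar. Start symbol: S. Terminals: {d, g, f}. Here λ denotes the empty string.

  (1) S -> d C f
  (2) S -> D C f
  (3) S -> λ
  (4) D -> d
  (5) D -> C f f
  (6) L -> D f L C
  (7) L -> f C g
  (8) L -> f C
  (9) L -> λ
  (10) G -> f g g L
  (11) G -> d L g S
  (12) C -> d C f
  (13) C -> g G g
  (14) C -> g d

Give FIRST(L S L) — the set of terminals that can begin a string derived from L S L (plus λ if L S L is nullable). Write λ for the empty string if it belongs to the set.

FIRST(G) = {d, f}
FIRST(C) = {d, g}
FIRST(D) = {d, g}  (via C f f)
FIRST(S) = {λ, d, g}  (via D C f)
FIRST(L) = {λ, d, f, g}  (via D f L C)
FIRST(L S L): take FIRST of each symbol in turn, carrying on past any symbol whose FIRST contains λ; result {λ, d, f, g}.

{λ, d, f, g}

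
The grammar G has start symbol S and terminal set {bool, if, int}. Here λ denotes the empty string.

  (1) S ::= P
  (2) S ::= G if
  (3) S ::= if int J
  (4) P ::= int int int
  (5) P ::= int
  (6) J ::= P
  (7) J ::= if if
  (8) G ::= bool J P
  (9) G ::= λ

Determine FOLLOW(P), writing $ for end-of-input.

{$, if, int}

FIRST(P): from P::=int int int we get {int}; from P::=int we get {int}. So FIRST(P) = {int}.
FIRST(G): from G::=bool J P we get {bool}; from G::=λ we get {λ}. So FIRST(G) = {λ, bool}.
FIRST(S): from S::=P we get {int}; from S::=G if we get {bool, if}; from S::=if int J we get {if}. So FIRST(S) = {bool, if, int}.
FIRST(J): from J::=P we get {int}; from J::=if if we get {if}. So FIRST(J) = {if, int}.
FOLLOW(S) includes $ since S is the start symbol.
FOLLOW(S): S appears on no right-hand side. Thus FOLLOW(S) = {$}.
FOLLOW(J): in S::=if int J, the suffix after J is empty, so FOLLOW(J) ⊇ FOLLOW(S) = {$}; in G::=bool J P, J is followed by P with FIRST {int}. Thus FOLLOW(J) = {$, int}.
FOLLOW(G): in S::=G if, G is followed by if with FIRST {if}. Thus FOLLOW(G) = {if}.
FOLLOW(P): in S::=P, the suffix after P is empty, so FOLLOW(P) ⊇ FOLLOW(S) = {$}; in J::=P, the suffix after P is empty, so FOLLOW(P) ⊇ FOLLOW(J) = {$, int}; in G::=bool J P, the suffix after P is empty, so FOLLOW(P) ⊇ FOLLOW(G) = {if}. Thus FOLLOW(P) = {$, if, int}.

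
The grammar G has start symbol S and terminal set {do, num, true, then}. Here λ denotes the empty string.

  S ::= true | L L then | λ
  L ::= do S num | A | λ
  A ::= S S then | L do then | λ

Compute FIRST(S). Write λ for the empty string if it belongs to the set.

{λ, do, then, true}

FIRST(S): from S::=true we get {true}; from S::=L L then we get {do, then, true}; from S::=λ we get {λ}. So FIRST(S) = {λ, do, then, true}.
FIRST(L): from L::=do S num we get {do}; from L::=A we get {λ, do, then, true}; from L::=λ we get {λ}. So FIRST(L) = {λ, do, then, true}.
FIRST(A): from A::=S S then we get {do, then, true}; from A::=L do then we get {do, then, true}; from A::=λ we get {λ}. So FIRST(A) = {λ, do, then, true}.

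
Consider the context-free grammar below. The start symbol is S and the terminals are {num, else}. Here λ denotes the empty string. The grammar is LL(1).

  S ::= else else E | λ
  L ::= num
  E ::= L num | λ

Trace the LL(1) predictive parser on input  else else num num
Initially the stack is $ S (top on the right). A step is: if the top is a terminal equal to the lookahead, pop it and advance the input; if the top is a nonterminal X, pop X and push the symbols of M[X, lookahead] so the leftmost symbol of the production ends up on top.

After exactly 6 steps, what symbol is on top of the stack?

num

     Stack          Input                Action
  1  $ S            else else num num $  expand S ::= else else E
  2  $ E else else  else else num num $  match else
  3  $ E else       else num num $       match else
  4  $ E            num num $            expand E ::= L num
  5  $ num L        num num $            expand L ::= num
  6  $ num num      num num $            match num
Stack after step 6: $ num (top = num).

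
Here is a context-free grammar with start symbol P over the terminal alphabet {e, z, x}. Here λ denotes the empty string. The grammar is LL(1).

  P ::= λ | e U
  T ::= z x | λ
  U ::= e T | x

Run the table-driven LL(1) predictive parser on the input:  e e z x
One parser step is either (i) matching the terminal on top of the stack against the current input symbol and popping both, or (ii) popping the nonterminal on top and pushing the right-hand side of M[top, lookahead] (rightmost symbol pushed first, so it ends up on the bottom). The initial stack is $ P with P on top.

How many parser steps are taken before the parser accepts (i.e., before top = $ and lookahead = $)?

7

     Stack  Input      Action
  1  $ P    e e z x $  expand P ::= e U
  2  $ U e  e e z x $  match e
  3  $ U    e z x $    expand U ::= e T
  4  $ T e  e z x $    match e
  5  $ T    z x $      expand T ::= z x
  6  $ x z  z x $      match z
  7  $ x    x $        match x
Accept reached after 7 steps.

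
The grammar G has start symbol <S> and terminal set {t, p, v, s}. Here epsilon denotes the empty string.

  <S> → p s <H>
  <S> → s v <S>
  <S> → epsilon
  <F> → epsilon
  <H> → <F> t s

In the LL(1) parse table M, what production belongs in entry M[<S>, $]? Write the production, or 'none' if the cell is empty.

FIRST(<S>) = {epsilon, p, s}
FIRST(<F>) = {epsilon}
FIRST(<H>) = {t}  (via <F> t s)
FOLLOW(<S>) includes $ since <S> is the start symbol.
FOLLOW(<S>): in <S>→s v <S>, the suffix after <S> is empty (adds nothing new). Thus FOLLOW(<S>) = {$}.
For <S> → p s <H>: FIRST(p s <H>) = {p}, so it goes in M[<S>, t] for t ∈ {p}.
For <S> → s v <S>: FIRST(s v <S>) = {s}, so it goes in M[<S>, t] for t ∈ {s}.
For <S> → epsilon: FIRST(epsilon) = {epsilon}, so it goes in M[<S>, t] for t ∈ {}; since epsilon ∈ FIRST, also for every t ∈ FOLLOW(<S>) = {$}.

<S> → epsilon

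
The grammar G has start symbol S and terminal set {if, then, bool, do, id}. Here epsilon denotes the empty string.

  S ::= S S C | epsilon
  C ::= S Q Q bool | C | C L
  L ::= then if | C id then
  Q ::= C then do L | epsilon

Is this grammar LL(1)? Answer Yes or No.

No

FIRST(S) = {epsilon, bool}
FIRST(C) = {bool}
FIRST(L) = {bool, then}
FIRST(Q) = {epsilon, bool}
FOLLOW(S) = {$, bool}
FOLLOW(C) = {$, bool, id, then}
FOLLOW(L) = {$, bool, id, then}
FOLLOW(Q) = {bool}
Cell M[C, bool] receives both C ::= S Q Q bool and C ::= C and C ::= C L — the grammar is not LL(1).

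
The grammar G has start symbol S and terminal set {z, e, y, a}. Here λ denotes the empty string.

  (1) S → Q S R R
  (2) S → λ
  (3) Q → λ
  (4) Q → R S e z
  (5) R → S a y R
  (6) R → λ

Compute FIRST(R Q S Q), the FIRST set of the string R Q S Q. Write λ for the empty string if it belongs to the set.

FIRST(S) = {λ, a, e}  (via Q S R R)
FIRST(R) = {λ, a, e}  (via S a y R)
FIRST(Q) = {λ, a, e}  (via R S e z)
FIRST(R Q S Q): take FIRST of each symbol in turn, carrying on past any symbol whose FIRST contains λ; result {λ, a, e}.

{λ, a, e}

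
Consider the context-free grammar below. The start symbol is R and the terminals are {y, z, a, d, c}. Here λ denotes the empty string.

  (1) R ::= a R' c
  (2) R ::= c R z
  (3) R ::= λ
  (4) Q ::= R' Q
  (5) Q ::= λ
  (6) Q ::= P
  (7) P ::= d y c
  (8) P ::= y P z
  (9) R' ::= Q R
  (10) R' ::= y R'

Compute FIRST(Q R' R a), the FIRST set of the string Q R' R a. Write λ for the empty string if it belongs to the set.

FIRST(R): from R::=a R' c we get {a}; from R::=c R z we get {c}; from R::=λ we get {λ}. So FIRST(R) = {λ, a, c}.
FIRST(P): from P::=d y c we get {d}; from P::=y P z we get {y}. So FIRST(P) = {d, y}.
FIRST(Q): from Q::=R' Q we get {λ, a, c, d, y}; from Q::=λ we get {λ}; from Q::=P we get {d, y}. So FIRST(Q) = {λ, a, c, d, y}.
FIRST(R'): from R'::=Q R we get {λ, a, c, d, y}; from R'::=y R' we get {y}. So FIRST(R') = {λ, a, c, d, y}.
FIRST(Q R' R a): take FIRST of each symbol in turn, carrying on past any symbol whose FIRST contains λ; result {a, c, d, y}.

{a, c, d, y}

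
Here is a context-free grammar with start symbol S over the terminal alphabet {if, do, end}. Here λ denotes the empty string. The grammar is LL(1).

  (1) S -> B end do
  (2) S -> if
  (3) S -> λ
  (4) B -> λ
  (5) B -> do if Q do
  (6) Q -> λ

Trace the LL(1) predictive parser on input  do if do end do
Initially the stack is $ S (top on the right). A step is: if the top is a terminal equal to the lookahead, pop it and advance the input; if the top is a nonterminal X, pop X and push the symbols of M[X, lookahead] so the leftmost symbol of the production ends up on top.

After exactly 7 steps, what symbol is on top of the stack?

     Stack                Input              Action
  1  $ S                  do if do end do $  expand S -> B end do
  2  $ do end B           do if do end do $  expand B -> do if Q do
  3  $ do end do Q if do  do if do end do $  match do
  4  $ do end do Q if     if do end do $     match if
  5  $ do end do Q        do end do $        expand Q -> λ
  6  $ do end do          do end do $        match do
  7  $ do end             end do $           match end
Stack after step 7: $ do (top = do).

do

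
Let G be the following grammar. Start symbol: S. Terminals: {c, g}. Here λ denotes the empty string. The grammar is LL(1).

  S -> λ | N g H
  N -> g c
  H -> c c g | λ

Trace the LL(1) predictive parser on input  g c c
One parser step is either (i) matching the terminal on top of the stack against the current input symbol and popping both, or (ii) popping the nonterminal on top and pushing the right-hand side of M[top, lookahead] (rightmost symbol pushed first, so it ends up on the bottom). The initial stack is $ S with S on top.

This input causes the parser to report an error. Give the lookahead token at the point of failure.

c

step 1: stack=$ S  input=g c c $  — expand S -> N g H
step 2: stack=$ H g N  input=g c c $  — expand N -> g c
step 3: stack=$ H g c g  input=g c c $  — match g
step 4: stack=$ H g c  input=c c $  — match c
step 5: stack=$ H g  input=c $  — error: top is terminal g but lookahead is c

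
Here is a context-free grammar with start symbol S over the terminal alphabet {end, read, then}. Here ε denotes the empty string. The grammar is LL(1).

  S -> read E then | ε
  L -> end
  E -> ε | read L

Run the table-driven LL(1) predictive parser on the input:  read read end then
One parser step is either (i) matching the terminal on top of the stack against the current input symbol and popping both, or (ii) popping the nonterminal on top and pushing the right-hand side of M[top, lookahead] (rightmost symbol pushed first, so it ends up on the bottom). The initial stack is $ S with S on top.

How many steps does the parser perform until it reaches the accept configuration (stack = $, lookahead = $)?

     Stack          Input                 Action
  1  $ S            read read end then $  expand S -> read E then
  2  $ then E read  read read end then $  match read
  3  $ then E       read end then $       expand E -> read L
  4  $ then L read  read end then $       match read
  5  $ then L       end then $            expand L -> end
  6  $ then end     end then $            match end
  7  $ then         then $                match then
Accept reached after 7 steps.

7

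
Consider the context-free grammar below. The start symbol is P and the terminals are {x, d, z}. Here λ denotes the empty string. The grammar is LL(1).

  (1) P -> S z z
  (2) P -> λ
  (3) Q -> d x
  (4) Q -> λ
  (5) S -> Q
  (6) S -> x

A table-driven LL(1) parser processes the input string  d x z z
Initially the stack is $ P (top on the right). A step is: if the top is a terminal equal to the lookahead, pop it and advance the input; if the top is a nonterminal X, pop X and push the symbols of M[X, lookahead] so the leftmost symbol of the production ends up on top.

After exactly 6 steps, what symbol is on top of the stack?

z

     Stack      Input      Action
  1  $ P        d x z z $  expand P -> S z z
  2  $ z z S    d x z z $  expand S -> Q
  3  $ z z Q    d x z z $  expand Q -> d x
  4  $ z z x d  d x z z $  match d
  5  $ z z x    x z z $    match x
  6  $ z z      z z $      match z
Stack after step 6: $ z (top = z).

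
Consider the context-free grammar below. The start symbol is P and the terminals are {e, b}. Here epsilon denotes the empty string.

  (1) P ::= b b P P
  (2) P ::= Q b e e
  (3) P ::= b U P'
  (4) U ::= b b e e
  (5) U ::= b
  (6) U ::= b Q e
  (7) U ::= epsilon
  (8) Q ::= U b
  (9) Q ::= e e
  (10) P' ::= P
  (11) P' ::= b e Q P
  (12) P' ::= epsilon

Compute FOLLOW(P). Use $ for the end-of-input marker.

FIRST(U): from U::=b b e e we get {b}; from U::=b we get {b}; from U::=b Q e we get {b}; from U::=epsilon we get {epsilon}. So FIRST(U) = {epsilon, b}.
FIRST(Q): from Q::=U b we get {b}; from Q::=e e we get {e}. So FIRST(Q) = {b, e}.
FIRST(P): from P::=b b P P we get {b}; from P::=Q b e e we get {b, e}; from P::=b U P' we get {b}. So FIRST(P) = {b, e}.
FIRST(P'): from P'::=P we get {b, e}; from P'::=b e Q P we get {b}; from P'::=epsilon we get {epsilon}. So FIRST(P') = {epsilon, b, e}.
FOLLOW(P) includes $ since P is the start symbol.
FOLLOW(Q): in P::=Q b e e, Q is followed by b e e with FIRST {b}; in U::=b Q e, Q is followed by e with FIRST {e}; in P'::=b e Q P, Q is followed by P with FIRST {b, e}. Thus FOLLOW(Q) = {b, e}.
FOLLOW(P): in P::=b b P P (occurrence 1), P is followed by P with FIRST {b, e}; in P::=b b P P (occurrence 2), the suffix after P is empty (adds nothing new); in P'::=P, the suffix after P is empty, so FOLLOW(P) ⊇ FOLLOW(P') = {$, b, e}; in P'::=b e Q P, the suffix after P is empty, so FOLLOW(P) ⊇ FOLLOW(P') = {$, b, e}. Thus FOLLOW(P) = {$, b, e}.
FOLLOW(U): in P::=b U P', U is followed by P' with FIRST {epsilon, b, e}; in P::=b U P', the suffix after U is nullable, so FOLLOW(U) ⊇ FOLLOW(P) = {$, b, e}; in Q::=U b, U is followed by b with FIRST {b}. Thus FOLLOW(U) = {$, b, e}.
FOLLOW(P'): in P::=b U P', the suffix after P' is empty, so FOLLOW(P') ⊇ FOLLOW(P) = {$, b, e}. Thus FOLLOW(P') = {$, b, e}.

{$, b, e}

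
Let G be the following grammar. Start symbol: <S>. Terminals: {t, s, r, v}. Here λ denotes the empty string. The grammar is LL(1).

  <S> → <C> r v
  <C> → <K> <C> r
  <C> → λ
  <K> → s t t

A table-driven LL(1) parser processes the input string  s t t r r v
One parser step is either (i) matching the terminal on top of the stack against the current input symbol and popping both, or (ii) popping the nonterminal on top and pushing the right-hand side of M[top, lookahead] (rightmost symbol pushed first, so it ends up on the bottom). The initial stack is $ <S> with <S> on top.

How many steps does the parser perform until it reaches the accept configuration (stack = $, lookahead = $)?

10

step 1: stack=$ <S>  input=s t t r r v $  — expand <S> → <C> r v
step 2: stack=$ v r <C>  input=s t t r r v $  — expand <C> → <K> <C> r
step 3: stack=$ v r r <C> <K>  input=s t t r r v $  — expand <K> → s t t
step 4: stack=$ v r r <C> t t s  input=s t t r r v $  — match s
step 5: stack=$ v r r <C> t t  input=t t r r v $  — match t
step 6: stack=$ v r r <C> t  input=t r r v $  — match t
step 7: stack=$ v r r <C>  input=r r v $  — expand <C> → λ
step 8: stack=$ v r r  input=r r v $  — match r
step 9: stack=$ v r  input=r v $  — match r
step 10: stack=$ v  input=v $  — match v
Accept reached after 10 steps.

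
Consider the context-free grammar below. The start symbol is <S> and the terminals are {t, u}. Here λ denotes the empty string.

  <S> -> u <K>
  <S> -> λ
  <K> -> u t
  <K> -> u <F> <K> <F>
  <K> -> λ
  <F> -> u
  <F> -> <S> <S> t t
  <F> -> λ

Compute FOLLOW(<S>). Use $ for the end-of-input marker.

FIRST(<S>) = {λ, u}
FIRST(<K>) = {λ, u}
FIRST(<F>) = {λ, t, u}  (via <S> <S> t t)
FOLLOW(<S>) includes $ since <S> is the start symbol.
FOLLOW(<S>): in <F>-><S> <S> t t (occurrence 1), <S> is followed by <S> t t with FIRST {t, u}; in <F>-><S> <S> t t (occurrence 2), <S> is followed by t t with FIRST {t}. Thus FOLLOW(<S>) = {$, t, u}.
FOLLOW(<K>): in <S>->u <K>, the suffix after <K> is empty, so FOLLOW(<K>) ⊇ FOLLOW(<S>) = {$, t, u}; in <K>->u <F> <K> <F>, <K> is followed by <F> with FIRST {λ, t, u}; in <K>->u <F> <K> <F>, the suffix after <K> is nullable (adds nothing new). Thus FOLLOW(<K>) = {$, t, u}.
FOLLOW(<F>): in <K>->u <F> <K> <F> (occurrence 1), <F> is followed by <K> <F> with FIRST {λ, t, u}; in <K>->u <F> <K> <F> (occurrence 1), the suffix after <F> is nullable, so FOLLOW(<F>) ⊇ FOLLOW(<K>) = {$, t, u}; in <K>->u <F> <K> <F> (occurrence 2), the suffix after <F> is empty, so FOLLOW(<F>) ⊇ FOLLOW(<K>) = {$, t, u}. Thus FOLLOW(<F>) = {$, t, u}.

{$, t, u}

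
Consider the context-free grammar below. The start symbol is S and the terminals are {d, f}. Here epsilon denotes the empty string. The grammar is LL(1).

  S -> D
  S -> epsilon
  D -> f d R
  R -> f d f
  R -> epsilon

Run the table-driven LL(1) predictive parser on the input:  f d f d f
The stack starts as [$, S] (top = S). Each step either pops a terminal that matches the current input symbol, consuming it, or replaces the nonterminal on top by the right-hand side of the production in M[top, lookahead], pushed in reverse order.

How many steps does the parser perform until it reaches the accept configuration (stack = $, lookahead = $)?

8

step 1: stack=$ S  input=f d f d f $  — expand S -> D
step 2: stack=$ D  input=f d f d f $  — expand D -> f d R
step 3: stack=$ R d f  input=f d f d f $  — match f
step 4: stack=$ R d  input=d f d f $  — match d
step 5: stack=$ R  input=f d f $  — expand R -> f d f
step 6: stack=$ f d f  input=f d f $  — match f
step 7: stack=$ f d  input=d f $  — match d
step 8: stack=$ f  input=f $  — match f
Accept reached after 8 steps.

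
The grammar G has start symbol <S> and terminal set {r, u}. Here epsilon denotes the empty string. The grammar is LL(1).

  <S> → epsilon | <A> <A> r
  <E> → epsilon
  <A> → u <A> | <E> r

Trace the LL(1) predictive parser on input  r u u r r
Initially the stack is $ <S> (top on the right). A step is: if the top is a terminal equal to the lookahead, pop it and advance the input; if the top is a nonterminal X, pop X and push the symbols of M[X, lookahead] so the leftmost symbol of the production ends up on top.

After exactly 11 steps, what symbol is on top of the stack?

      Stack          Input        Action
   1  $ <S>          r u u r r $  expand <S> → <A> <A> r
   2  $ r <A> <A>    r u u r r $  expand <A> → <E> r
   3  $ r <A> r <E>  r u u r r $  expand <E> → epsilon
   4  $ r <A> r      r u u r r $  match r
   5  $ r <A>        u u r r $    expand <A> → u <A>
   6  $ r <A> u      u u r r $    match u
   7  $ r <A>        u r r $      expand <A> → u <A>
   8  $ r <A> u      u r r $      match u
   9  $ r <A>        r r $        expand <A> → <E> r
  10  $ r r <E>      r r $        expand <E> → epsilon
  11  $ r r          r r $        match r
Stack after step 11: $ r (top = r).

r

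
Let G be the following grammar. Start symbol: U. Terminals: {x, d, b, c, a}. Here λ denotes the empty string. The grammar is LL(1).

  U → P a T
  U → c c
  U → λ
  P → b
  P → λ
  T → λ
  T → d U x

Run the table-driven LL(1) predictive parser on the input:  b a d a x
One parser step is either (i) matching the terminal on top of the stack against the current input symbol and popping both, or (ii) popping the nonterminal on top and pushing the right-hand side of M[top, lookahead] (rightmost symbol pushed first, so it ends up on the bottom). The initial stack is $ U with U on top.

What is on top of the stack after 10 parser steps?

x

      Stack      Input        Action
   1  $ U        b a d a x $  expand U → P a T
   2  $ T a P    b a d a x $  expand P → b
   3  $ T a b    b a d a x $  match b
   4  $ T a      a d a x $    match a
   5  $ T        d a x $      expand T → d U x
   6  $ x U d    d a x $      match d
   7  $ x U      a x $        expand U → P a T
   8  $ x T a P  a x $        expand P → λ
   9  $ x T a    a x $        match a
  10  $ x T      x $          expand T → λ
Stack after step 10: $ x (top = x).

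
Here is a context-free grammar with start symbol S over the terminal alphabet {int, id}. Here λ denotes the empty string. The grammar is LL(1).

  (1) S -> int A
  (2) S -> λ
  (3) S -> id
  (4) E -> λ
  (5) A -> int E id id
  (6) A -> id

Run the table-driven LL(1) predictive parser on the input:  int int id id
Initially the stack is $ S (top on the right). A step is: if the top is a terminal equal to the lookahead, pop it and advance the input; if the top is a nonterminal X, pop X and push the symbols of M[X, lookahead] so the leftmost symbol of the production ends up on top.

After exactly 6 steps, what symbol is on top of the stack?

     Stack          Input            Action
  1  $ S            int int id id $  expand S -> int A
  2  $ A int        int int id id $  match int
  3  $ A            int id id $      expand A -> int E id id
  4  $ id id E int  int id id $      match int
  5  $ id id E      id id $          expand E -> λ
  6  $ id id        id id $          match id
Stack after step 6: $ id (top = id).

id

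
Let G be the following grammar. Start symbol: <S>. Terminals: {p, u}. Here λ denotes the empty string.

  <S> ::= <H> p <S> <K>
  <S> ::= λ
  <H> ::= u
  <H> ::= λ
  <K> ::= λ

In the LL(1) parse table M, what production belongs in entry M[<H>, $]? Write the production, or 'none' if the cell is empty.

FIRST(<H>) = {λ, u}
FIRST(<K>) = {λ}
FIRST(<S>) = {λ, p, u}  (via <H> p <S> <K>)
FOLLOW(<S>) includes $ since <S> is the start symbol.
FOLLOW(<H>): in <S>::=<H> p <S> <K>, <H> is followed by p <S> <K> with FIRST {p}. Thus FOLLOW(<H>) = {p}.
For <H> ::= u: FIRST(u) = {u}, so it goes in M[<H>, t] for t ∈ {u}.
For <H> ::= λ: FIRST(λ) = {λ}, so it goes in M[<H>, t] for t ∈ {}; since λ ∈ FIRST, also for every t ∈ FOLLOW(<H>) = {p}.
None of these place a production in M[<H>, $].

none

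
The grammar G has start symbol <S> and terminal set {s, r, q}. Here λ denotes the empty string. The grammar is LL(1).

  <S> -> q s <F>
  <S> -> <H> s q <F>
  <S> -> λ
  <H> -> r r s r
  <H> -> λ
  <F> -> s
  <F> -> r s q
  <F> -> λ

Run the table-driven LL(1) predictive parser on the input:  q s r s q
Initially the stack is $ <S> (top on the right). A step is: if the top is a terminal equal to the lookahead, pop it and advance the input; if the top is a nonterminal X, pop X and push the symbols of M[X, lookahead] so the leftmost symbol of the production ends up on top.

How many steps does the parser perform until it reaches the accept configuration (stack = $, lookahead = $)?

7

     Stack      Input        Action
  1  $ <S>      q s r s q $  expand <S> -> q s <F>
  2  $ <F> s q  q s r s q $  match q
  3  $ <F> s    s r s q $    match s
  4  $ <F>      r s q $      expand <F> -> r s q
  5  $ q s r    r s q $      match r
  6  $ q s      s q $        match s
  7  $ q        q $          match q
Accept reached after 7 steps.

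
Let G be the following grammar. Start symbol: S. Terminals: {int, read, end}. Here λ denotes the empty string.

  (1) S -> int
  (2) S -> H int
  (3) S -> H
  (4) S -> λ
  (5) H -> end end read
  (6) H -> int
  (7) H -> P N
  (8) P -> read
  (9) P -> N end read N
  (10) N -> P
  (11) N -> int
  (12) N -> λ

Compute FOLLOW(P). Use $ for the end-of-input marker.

FIRST(S) = {λ, end, int, read}  (via H int, H)
FIRST(H) = {end, int, read}  (via P N)
FIRST(P) = {end, int, read}  (via N end read N)
FIRST(N) = {λ, end, int, read}  (via P)
FOLLOW(S) includes $ since S is the start symbol.
FOLLOW(S): S appears on no right-hand side. Thus FOLLOW(S) = {$}.
FOLLOW(H): in S->H int, H is followed by int with FIRST {int}; in S->H, the suffix after H is empty, so FOLLOW(H) ⊇ FOLLOW(S) = {$}. Thus FOLLOW(H) = {$, int}.
FOLLOW(P): in H->P N, P is followed by N with FIRST {λ, end, int, read}; in H->P N, the suffix after P is nullable, so FOLLOW(P) ⊇ FOLLOW(H) = {$, int}; in N->P, the suffix after P is empty, so FOLLOW(P) ⊇ FOLLOW(N) = {$, end, int, read}. Thus FOLLOW(P) = {$, end, int, read}.
FOLLOW(N): in H->P N, the suffix after N is empty, so FOLLOW(N) ⊇ FOLLOW(H) = {$, int}; in P->N end read N (occurrence 1), N is followed by end read N with FIRST {end}; in P->N end read N (occurrence 2), the suffix after N is empty, so FOLLOW(N) ⊇ FOLLOW(P) = {$, end, int, read}. Thus FOLLOW(N) = {$, end, int, read}.

{$, end, int, read}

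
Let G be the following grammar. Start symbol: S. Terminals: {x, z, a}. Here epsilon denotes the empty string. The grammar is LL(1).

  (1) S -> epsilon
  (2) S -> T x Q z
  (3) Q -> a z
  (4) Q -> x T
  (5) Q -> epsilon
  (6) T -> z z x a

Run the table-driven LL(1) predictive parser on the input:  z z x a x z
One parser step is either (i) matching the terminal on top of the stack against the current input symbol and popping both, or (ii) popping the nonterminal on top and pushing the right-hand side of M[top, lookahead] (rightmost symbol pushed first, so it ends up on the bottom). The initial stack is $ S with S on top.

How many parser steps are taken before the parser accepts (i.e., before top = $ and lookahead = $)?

9

     Stack            Input          Action
  1  $ S              z z x a x z $  expand S -> T x Q z
  2  $ z Q x T        z z x a x z $  expand T -> z z x a
  3  $ z Q x a x z z  z z x a x z $  match z
  4  $ z Q x a x z    z x a x z $    match z
  5  $ z Q x a x      x a x z $      match x
  6  $ z Q x a        a x z $        match a
  7  $ z Q x          x z $          match x
  8  $ z Q            z $            expand Q -> epsilon
  9  $ z              z $            match z
Accept reached after 9 steps.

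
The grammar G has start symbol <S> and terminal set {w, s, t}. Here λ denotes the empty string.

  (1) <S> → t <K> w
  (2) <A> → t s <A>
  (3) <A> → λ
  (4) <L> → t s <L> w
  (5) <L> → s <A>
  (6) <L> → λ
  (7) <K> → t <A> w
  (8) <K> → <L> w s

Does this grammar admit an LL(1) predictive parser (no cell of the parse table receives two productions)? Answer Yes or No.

No

FIRST(<S>) = {t}
FIRST(<A>) = {λ, t}
FIRST(<L>) = {λ, s, t}
FIRST(<K>) = {s, t, w}
FOLLOW(<S>) = {$}
FOLLOW(<A>) = {w}
FOLLOW(<L>) = {w}
FOLLOW(<K>) = {w}
Cell M[<K>, t] receives both <K> → t <A> w and <K> → <L> w s — the grammar is not LL(1).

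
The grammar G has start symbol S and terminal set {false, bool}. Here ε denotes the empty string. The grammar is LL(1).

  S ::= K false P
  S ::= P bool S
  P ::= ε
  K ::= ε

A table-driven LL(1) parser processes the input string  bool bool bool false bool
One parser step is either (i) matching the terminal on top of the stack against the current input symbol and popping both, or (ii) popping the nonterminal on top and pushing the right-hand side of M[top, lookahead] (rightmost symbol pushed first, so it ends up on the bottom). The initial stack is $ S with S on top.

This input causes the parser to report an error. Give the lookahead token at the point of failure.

      Stack        Input                        Action
   1  $ S          bool bool bool false bool $  expand S ::= P bool S
   2  $ S bool P   bool bool bool false bool $  expand P ::= ε
   3  $ S bool     bool bool bool false bool $  match bool
   4  $ S          bool bool false bool $       expand S ::= P bool S
   5  $ S bool P   bool bool false bool $       expand P ::= ε
   6  $ S bool     bool bool false bool $       match bool
   7  $ S          bool false bool $            expand S ::= P bool S
   8  $ S bool P   bool false bool $            expand P ::= ε
   9  $ S bool     bool false bool $            match bool
  10  $ S          false bool $                 expand S ::= K false P
  11  $ P false K  false bool $                 expand K ::= ε
  12  $ P false    false bool $                 match false
  13  $ P          bool $                       expand P ::= ε
  14  $            bool $                       error: stack empty but input remains

bool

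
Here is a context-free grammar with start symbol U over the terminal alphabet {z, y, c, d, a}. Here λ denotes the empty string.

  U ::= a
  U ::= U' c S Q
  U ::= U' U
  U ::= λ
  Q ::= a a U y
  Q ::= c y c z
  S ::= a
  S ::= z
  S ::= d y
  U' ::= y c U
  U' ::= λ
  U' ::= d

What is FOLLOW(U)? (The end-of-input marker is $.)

{$, a, c, d, y}

FIRST(Q) = {a, c}
FIRST(S) = {a, d, z}
FIRST(U') = {λ, d, y}
FIRST(U) = {λ, a, c, d, y}  (via U' c S Q, U' U)
FOLLOW(U) includes $ since U is the start symbol.
FOLLOW(S): in U::=U' c S Q, S is followed by Q with FIRST {a, c}. Thus FOLLOW(S) = {a, c}.
FOLLOW(U): in U::=U' U, the suffix after U is empty (adds nothing new); in Q::=a a U y, U is followed by y with FIRST {y}; in U'::=y c U, the suffix after U is empty, so FOLLOW(U) ⊇ FOLLOW(U') = {$, a, c, d, y}. Thus FOLLOW(U) = {$, a, c, d, y}.
FOLLOW(Q): in U::=U' c S Q, the suffix after Q is empty, so FOLLOW(Q) ⊇ FOLLOW(U) = {$, a, c, d, y}. Thus FOLLOW(Q) = {$, a, c, d, y}.
FOLLOW(U'): in U::=U' c S Q, U' is followed by c S Q with FIRST {c}; in U::=U' U, U' is followed by U with FIRST {λ, a, c, d, y}; in U::=U' U, the suffix after U' is nullable, so FOLLOW(U') ⊇ FOLLOW(U) = {$, a, c, d, y}. Thus FOLLOW(U') = {$, a, c, d, y}.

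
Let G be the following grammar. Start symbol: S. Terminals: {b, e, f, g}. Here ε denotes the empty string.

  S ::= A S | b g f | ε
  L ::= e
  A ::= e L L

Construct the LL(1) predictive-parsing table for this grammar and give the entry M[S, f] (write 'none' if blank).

FIRST(L): from L::=e we get {e}. So FIRST(L) = {e}.
FIRST(A): from A::=e L L we get {e}. So FIRST(A) = {e}.
FIRST(S): from S::=A S we get {e}; from S::=b g f we get {b}; from S::=ε we get {ε}. So FIRST(S) = {ε, b, e}.
FOLLOW(S) includes $ since S is the start symbol.
FOLLOW(S): in S::=A S, the suffix after S is empty (adds nothing new). Thus FOLLOW(S) = {$}.
For S ::= A S: FIRST(A S) = {e}, so it goes in M[S, t] for t ∈ {e}.
For S ::= b g f: FIRST(b g f) = {b}, so it goes in M[S, t] for t ∈ {b}.
For S ::= ε: FIRST(ε) = {ε}, so it goes in M[S, t] for t ∈ {}; since ε ∈ FIRST, also for every t ∈ FOLLOW(S) = {$}.
None of these place a production in M[S, f].

none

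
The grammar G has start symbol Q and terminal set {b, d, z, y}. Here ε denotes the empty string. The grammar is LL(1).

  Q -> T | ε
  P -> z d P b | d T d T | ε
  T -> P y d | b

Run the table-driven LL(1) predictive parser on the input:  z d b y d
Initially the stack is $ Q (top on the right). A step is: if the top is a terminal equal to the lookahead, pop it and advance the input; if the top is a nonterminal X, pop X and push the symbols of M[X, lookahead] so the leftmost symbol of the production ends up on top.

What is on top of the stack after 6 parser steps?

b

     Stack          Input        Action
  1  $ Q            z d b y d $  expand Q -> T
  2  $ T            z d b y d $  expand T -> P y d
  3  $ d y P        z d b y d $  expand P -> z d P b
  4  $ d y b P d z  z d b y d $  match z
  5  $ d y b P d    d b y d $    match d
  6  $ d y b P      b y d $      expand P -> ε
Stack after step 6: $ d y b (top = b).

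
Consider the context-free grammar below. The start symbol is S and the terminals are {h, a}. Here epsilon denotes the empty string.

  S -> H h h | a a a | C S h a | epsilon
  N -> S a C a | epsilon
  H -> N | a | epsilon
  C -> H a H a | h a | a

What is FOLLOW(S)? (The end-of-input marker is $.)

FIRST(S) = {epsilon, a, h}  (via H h h, C S h a)
FIRST(N) = {epsilon, a, h}  (via S a C a)
FIRST(H) = {epsilon, a, h}  (via N)
FIRST(C) = {a, h}  (via H a H a)
FOLLOW(S) includes $ since S is the start symbol.
FOLLOW(S): in S->C S h a, S is followed by h a with FIRST {h}; in N->S a C a, S is followed by a C a with FIRST {a}. Thus FOLLOW(S) = {$, a, h}.
FOLLOW(H): in S->H h h, H is followed by h h with FIRST {h}; in C->H a H a (occurrence 1), H is followed by a H a with FIRST {a}; in C->H a H a (occurrence 2), H is followed by a with FIRST {a}. Thus FOLLOW(H) = {a, h}.
FOLLOW(N): in H->N, the suffix after N is empty, so FOLLOW(N) ⊇ FOLLOW(H) = {a, h}. Thus FOLLOW(N) = {a, h}.
FOLLOW(C): in S->C S h a, C is followed by S h a with FIRST {a, h}; in N->S a C a, C is followed by a with FIRST {a}. Thus FOLLOW(C) = {a, h}.

{$, a, h}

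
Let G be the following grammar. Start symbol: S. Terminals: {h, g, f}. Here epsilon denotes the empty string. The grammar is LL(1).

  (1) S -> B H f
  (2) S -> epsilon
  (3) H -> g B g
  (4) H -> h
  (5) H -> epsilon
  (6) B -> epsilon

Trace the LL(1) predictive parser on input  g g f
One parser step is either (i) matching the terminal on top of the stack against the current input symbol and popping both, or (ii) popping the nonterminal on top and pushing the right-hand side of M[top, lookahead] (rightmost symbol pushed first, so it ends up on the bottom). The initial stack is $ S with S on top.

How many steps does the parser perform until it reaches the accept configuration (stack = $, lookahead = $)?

step 1: stack=$ S  input=g g f $  — expand S -> B H f
step 2: stack=$ f H B  input=g g f $  — expand B -> epsilon
step 3: stack=$ f H  input=g g f $  — expand H -> g B g
step 4: stack=$ f g B g  input=g g f $  — match g
step 5: stack=$ f g B  input=g f $  — expand B -> epsilon
step 6: stack=$ f g  input=g f $  — match g
step 7: stack=$ f  input=f $  — match f
Accept reached after 7 steps.

7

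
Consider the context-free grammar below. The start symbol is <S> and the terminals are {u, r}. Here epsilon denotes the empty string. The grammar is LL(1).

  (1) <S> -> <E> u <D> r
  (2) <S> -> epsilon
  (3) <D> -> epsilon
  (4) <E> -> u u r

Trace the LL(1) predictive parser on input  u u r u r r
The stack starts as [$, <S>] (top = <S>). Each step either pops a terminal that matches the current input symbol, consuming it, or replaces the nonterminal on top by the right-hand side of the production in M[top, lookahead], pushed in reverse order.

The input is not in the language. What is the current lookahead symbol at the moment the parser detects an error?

step 1: stack=$ <S>  input=u u r u r r $  — expand <S> -> <E> u <D> r
step 2: stack=$ r <D> u <E>  input=u u r u r r $  — expand <E> -> u u r
step 3: stack=$ r <D> u r u u  input=u u r u r r $  — match u
step 4: stack=$ r <D> u r u  input=u r u r r $  — match u
step 5: stack=$ r <D> u r  input=r u r r $  — match r
step 6: stack=$ r <D> u  input=u r r $  — match u
step 7: stack=$ r <D>  input=r r $  — expand <D> -> epsilon
step 8: stack=$ r  input=r r $  — match r
step 9: stack=$  input=r $  — error: stack empty but input remains

r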